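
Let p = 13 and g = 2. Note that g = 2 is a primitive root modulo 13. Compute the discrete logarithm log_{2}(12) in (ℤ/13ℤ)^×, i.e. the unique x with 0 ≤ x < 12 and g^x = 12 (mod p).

6

Successive powers of 2 modulo 13:
  2^0=1  2^1=2  2^2=4  2^3=8  2^4=3  2^5=6
  2^6=12
So 2^6 ≡ 12 (mod 13), giving x = 6.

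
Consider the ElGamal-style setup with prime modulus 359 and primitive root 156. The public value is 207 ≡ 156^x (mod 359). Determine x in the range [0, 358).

146

Baby-step giant-step with m = ceil(sqrt(358)) = 19.
Baby table (156^j mod 359 for j=0..18):
  0:1  1:156  2:283  3:350  4:32  5:325  6:81  7:71
  8:306  9:348  10:79  11:118  12:99  13:7  14:15  15:186
  16:296  17:224  18:121
Giant step factor: 156^(-19) ≡ 126 (mod 359).
Scan 207·126^i mod 359 for i = 0, 1, …:
  i=0: 207   i=1: 234   i=2: 46   i=3: 52
  i=4: 90   i=5: 211   i=6: 20   i=7: 7
Match at i=7, j=13: x = 7·19 + 13 = 146.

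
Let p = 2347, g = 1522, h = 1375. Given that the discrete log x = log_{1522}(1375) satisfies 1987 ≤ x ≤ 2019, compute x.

2002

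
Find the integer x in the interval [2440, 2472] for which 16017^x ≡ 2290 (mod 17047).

Compute 16017^2440 mod 17047 = 11231, then multiply by 16017 repeatedly:
  16017^2440=11231  16017^2441=6983  16017^2442=1344  16017^2443=13534  16017^2444=4426
  16017^2445=9816  16017^2446=15438  16017^2447=3711  16017^2448=13245  16017^2449=12297
  16017^2450=11  16017^2451=5717  16017^2452=9752  16017^2453=13170  16017^2454=4312
  16017^2455=7907  16017^2456=4256  16017^2457=14446  16017^2458=2651  16017^2459=14037
  16017^2460=14793  16017^2461=3228  16017^2462=16372  16017^2463=13370  16017^2464=2876
  16017^2465=3898  16017^2466=8152  16017^2467=7611  16017^2468=2290
Found 2290 at exponent 2468.

2468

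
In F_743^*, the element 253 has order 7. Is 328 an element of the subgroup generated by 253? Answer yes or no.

yes

328 ∈ ⟨253⟩ iff 328^7 ≡ 1 (mod 743), since |⟨253⟩| = 7.
328^7 mod 743 = 1.
Since 1 = 1, 328 lies in the subgroup.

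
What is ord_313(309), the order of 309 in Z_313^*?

The order of 309 must divide p − 1 = 312 = 2^3 · 3 · 13.
Divisors: 1, 2, 3, 4, 6, 8, 12, 13, 24, 26, 39, 52, 78, 104, 156, 312.
Check each in increasing order: 309^1 ≡ 309;  309^2 ≡ 16;  309^3 ≡ 249;  309^4 ≡ 256;  309^6 ≡ 27;  309^8 ≡ 119;  309^12 ≡ 103;  309^13 ≡ 214;  309^24 ≡ 280;  309^26 ≡ 98;  309^39 ≡ 1.
Smallest exponent giving 1 is 39.

39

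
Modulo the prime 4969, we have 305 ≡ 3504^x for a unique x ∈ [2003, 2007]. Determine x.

Compute 3504^2003 mod 4969 = 305, then multiply by 3504 repeatedly:
  3504^2003=305
Found 305 at exponent 2003.

2003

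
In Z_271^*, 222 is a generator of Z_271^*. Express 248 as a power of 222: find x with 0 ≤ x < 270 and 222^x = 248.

30

Baby-step giant-step with m = ceil(sqrt(270)) = 17.
Baby table (222^j mod 271 for j=0..16):
  0:1  1:222  2:233  3:236  4:89  5:246  6:141  7:137
  8:62  9:214  10:83  11:269  12:98  13:76  14:70  15:93
  16:50
Giant step factor: 222^(-17) ≡ 197 (mod 271).
Scan 248·197^i mod 271 for i = 0, 1, …:
  i=0: 248   i=1: 76
Match at i=1, j=13: x = 1·17 + 13 = 30.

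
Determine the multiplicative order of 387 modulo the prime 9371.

The order of 387 must divide p − 1 = 9370 = 2 · 5 · 937.
Divisors: 1, 2, 5, 10, 937, 1874, 4685, 9370.
Check each in increasing order: 387^1 ≡ 387;  387^2 ≡ 9204;  387^5 ≡ 7022;  387^10 ≡ 7653;  387^937 ≡ 3639;  387^1874 ≡ 1098;  387^4685 ≡ 9370;  387^9370 ≡ 1.
Smallest exponent giving 1 is 9370.

9370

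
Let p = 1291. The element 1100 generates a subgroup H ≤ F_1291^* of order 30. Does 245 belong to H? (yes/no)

yes

245 ∈ ⟨1100⟩ iff 245^30 ≡ 1 (mod 1291), since |⟨1100⟩| = 30.
245^30 mod 1291 = 1.
Since 1 = 1, 245 lies in the subgroup.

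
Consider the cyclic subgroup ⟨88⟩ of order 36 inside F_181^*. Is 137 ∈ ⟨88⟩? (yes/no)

137 ∈ ⟨88⟩ iff 137^36 ≡ 1 (mod 181), since |⟨88⟩| = 36.
137^36 mod 181 = 135.
Since 135 ≠ 1, 137 does not lie in the subgroup.

no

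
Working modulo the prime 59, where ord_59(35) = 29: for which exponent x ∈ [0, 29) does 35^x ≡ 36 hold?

Successive powers of 35 modulo 59:
  35^0=1  35^1=35  35^2=45  35^3=41  35^4=19  35^5=16
  35^6=29  35^7=12  35^8=7  35^9=9  35^10=20  35^11=51
  35^12=15  35^13=53  35^14=26  35^15=25  35^16=49  35^17=4
  35^18=22  35^19=3  35^20=46  35^21=17  35^22=5  35^23=57
  35^24=48  35^25=28  35^26=36
So 35^26 ≡ 36 (mod 59), giving x = 26.

26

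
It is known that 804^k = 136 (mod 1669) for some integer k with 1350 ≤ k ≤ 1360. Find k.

Compute 804^1350 mod 1669 = 1330, then multiply by 804 repeatedly:
  804^1350=1330  804^1351=1160  804^1352=1338  804^1353=916  804^1354=435
  804^1355=919  804^1356=1178  804^1357=789  804^1358=136
Found 136 at exponent 1358.

1358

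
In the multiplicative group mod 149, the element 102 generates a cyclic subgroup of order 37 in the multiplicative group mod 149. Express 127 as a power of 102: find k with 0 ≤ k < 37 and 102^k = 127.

26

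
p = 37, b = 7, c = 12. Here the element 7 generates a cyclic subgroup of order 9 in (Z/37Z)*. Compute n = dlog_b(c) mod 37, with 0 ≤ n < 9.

Successive powers of 7 modulo 37:
  7^0=1  7^1=7  7^2=12
So 7^2 ≡ 12 (mod 37), giving n = 2.

2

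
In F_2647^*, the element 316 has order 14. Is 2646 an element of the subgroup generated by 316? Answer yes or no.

yes

2646 ∈ ⟨316⟩ iff 2646^14 ≡ 1 (mod 2647), since |⟨316⟩| = 14.
2646^14 mod 2647 = 1.
Since 1 = 1, 2646 lies in the subgroup.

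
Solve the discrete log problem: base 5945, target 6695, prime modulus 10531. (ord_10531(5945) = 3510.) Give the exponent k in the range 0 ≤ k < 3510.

995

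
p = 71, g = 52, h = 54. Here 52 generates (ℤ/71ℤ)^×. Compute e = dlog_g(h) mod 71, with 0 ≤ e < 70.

14

Baby-step giant-step with m = ceil(sqrt(70)) = 9.
Baby table (52^j mod 71 for j=0..8):
  0:1  1:52  2:6  3:28  4:36  5:26  6:3  7:14
  8:18
Giant step factor: 52^(-9) ≡ 11 (mod 71).
Scan 54·11^i mod 71 for i = 0, 1, …:
  i=0: 54   i=1: 26
Match at i=1, j=5: e = 1·9 + 5 = 14.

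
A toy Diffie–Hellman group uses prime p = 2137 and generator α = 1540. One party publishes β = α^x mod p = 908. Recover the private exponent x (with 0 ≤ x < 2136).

Baby-step giant-step with m = ceil(sqrt(2136)) = 47.
Baby table (1540^j mod 2137 for j=0..46):
  0:1  1:1540  2:1667  3:643  4:789  5:1244  6:1008  7:858
  8:654  9:633  10:348  11:1670  12:989  13:1516  14:1036  15:1238
  16:316  17:1541  18:1070  19:173  20:1432  21:2033  22:115  23:1866
  24:1512  25:1287  26:981  27:2018  28:522  29:368  30:415  31:137
  32:1554  33:1857  34:474  35:1243  36:1605  37:1328  38:11  39:1981
  40:1241  41:662  42:131  43:862  44:403  45:890  46:783
Giant step factor: 1540^(-47) ≡ 1204 (mod 2137).
Scan 908·1204^i mod 2137 for i = 0, 1, …:
  i=0: 908   i=1: 1225   i=2: 370   i=3: 984
  i=4: 838   i=5: 288   i=6: 558   i=7: 814
  i=8: 1310   i=9: 134     …   i=37: 1410
  i=38: 862
Match at i=38, j=43: x = 38·47 + 43 = 1829.

1829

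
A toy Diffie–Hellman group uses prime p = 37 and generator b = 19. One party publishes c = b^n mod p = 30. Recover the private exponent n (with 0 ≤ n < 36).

22

Successive powers of 19 modulo 37:
  19^0=1  19^1=19  19^2=28  19^3=14  19^4=7  19^5=22
  19^6=11  19^7=24  19^8=12  19^9=6  19^10=3  19^11=20
  19^12=10  19^13=5  19^14=21  19^15=29  19^16=33  19^17=35
  19^18=36  19^19=18  19^20=9  19^21=23  19^22=30
So 19^22 ≡ 30 (mod 37), giving n = 22.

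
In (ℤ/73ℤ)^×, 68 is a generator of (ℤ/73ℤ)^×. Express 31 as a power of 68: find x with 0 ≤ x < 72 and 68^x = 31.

47

Baby-step giant-step with m = ceil(sqrt(72)) = 9.
Baby table (68^j mod 73 for j=0..8):
  0:1  1:68  2:25  3:21  4:41  5:14  6:3  7:58
  8:2
Giant step factor: 68^(-9) ≡ 51 (mod 73).
Scan 31·51^i mod 73 for i = 0, 1, …:
  i=0: 31   i=1: 48   i=2: 39   i=3: 18
  i=4: 42   i=5: 25
Match at i=5, j=2: x = 5·9 + 2 = 47.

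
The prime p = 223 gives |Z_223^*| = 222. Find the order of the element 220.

111

The order of 220 must divide p − 1 = 222 = 2 · 3 · 37.
Divisors: 1, 2, 3, 6, 37, 74, 111, 222.
Check each in increasing order: 220^1 ≡ 220;  220^2 ≡ 9;  220^3 ≡ 196;  220^6 ≡ 60;  220^37 ≡ 39;  220^74 ≡ 183;  220^111 ≡ 1.
Smallest exponent giving 1 is 111.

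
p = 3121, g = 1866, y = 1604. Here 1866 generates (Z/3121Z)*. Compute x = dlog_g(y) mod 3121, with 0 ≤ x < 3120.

Baby-step giant-step with m = ceil(sqrt(3120)) = 56.
Baby table (1866^j mod 3121 for j=0..55):
  0:1  1:1866  2:2041  3:886  4:2267  5:1267  6:1625  7:1759
  8:2123  9:969  10:1095  11:2136  12:259  13:2660  14:1170  15:1641
  16:405  17:448  18:2661  19:3036  20:561  21:1291  22:2715  23:807
  24:1540  25:2320  26:293  27:563  28:1902  29:555  30:2579  31:2953
  32:1733  33:422  34:960  35:3027  36:2493  37:1648  38:983  39:2251
  40:2621  41:179  42:67  43:182  44:2544  45:63  46:2081  47:622
  48:2761  49:2376  50:1796  51:2503  52:1582  53:2667  54:1748  55:323
Giant step factor: 1866^(-56) ≡ 590 (mod 3121).
Scan 1604·590^i mod 3121 for i = 0, 1, …:
  i=0: 1604   i=1: 697   i=2: 2379   i=3: 2281
  i=4: 639   i=5: 2490   i=6: 2230   i=7: 1759
Match at i=7, j=7: x = 7·56 + 7 = 399.

399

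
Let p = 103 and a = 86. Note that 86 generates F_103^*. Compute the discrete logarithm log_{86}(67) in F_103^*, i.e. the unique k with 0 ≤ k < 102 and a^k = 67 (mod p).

49

Baby-step giant-step with m = ceil(sqrt(102)) = 11.
Baby table (86^j mod 103 for j=0..10):
  0:1  1:86  2:83  3:31  4:91  5:101  6:34  7:40
  8:41  9:24  10:4
Giant step factor: 86^(-11) ≡ 53 (mod 103).
Scan 67·53^i mod 103 for i = 0, 1, …:
  i=0: 67   i=1: 49   i=2: 22   i=3: 33
  i=4: 101
Match at i=4, j=5: k = 4·11 + 5 = 49.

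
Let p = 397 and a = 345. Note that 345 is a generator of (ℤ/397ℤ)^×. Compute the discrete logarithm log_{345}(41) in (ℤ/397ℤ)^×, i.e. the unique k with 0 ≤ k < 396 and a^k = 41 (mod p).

77

Baby-step giant-step with m = ceil(sqrt(396)) = 20.
Baby table (345^j mod 397 for j=0..19):
  0:1  1:345  2:322  3:327  4:67  5:89  6:136  7:74
  8:122  9:8  10:378  11:194  12:234  13:139  14:315  15:294
  16:195  17:182  18:64  19:245
Giant step factor: 345^(-20) ≡ 11 (mod 397).
Scan 41·11^i mod 397 for i = 0, 1, …:
  i=0: 41   i=1: 54   i=2: 197   i=3: 182
Match at i=3, j=17: k = 3·20 + 17 = 77.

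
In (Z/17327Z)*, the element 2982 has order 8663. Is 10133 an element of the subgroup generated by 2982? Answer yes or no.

10133 ∈ ⟨2982⟩ iff 10133^8663 ≡ 1 (mod 17327), since |⟨2982⟩| = 8663.
10133^8663 mod 17327 = 17326.
Since 17326 ≠ 1, 10133 does not lie in the subgroup.

no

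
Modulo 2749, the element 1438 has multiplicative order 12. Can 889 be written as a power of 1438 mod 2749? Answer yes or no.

no

⟨1438⟩ has order 12; its elements mod 2749 are {1, 595, 596, 640, 671, 1311, 1438, 2078, 2109, 2153, 2154, 2748}.
889 is not in this set.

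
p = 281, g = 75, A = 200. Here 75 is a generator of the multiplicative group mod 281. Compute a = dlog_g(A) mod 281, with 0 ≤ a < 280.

128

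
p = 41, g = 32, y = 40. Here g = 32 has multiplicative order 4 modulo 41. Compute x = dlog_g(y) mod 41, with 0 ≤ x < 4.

Successive powers of 32 modulo 41:
  32^0=1  32^1=32  32^2=40
So 32^2 ≡ 40 (mod 41), giving x = 2.

2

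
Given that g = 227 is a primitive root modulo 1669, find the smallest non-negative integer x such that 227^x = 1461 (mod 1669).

209

Baby-step giant-step with m = ceil(sqrt(1668)) = 41.
Baby table (227^j mod 1669 for j=0..40):
  0:1  1:227  2:1459  3:731  4:706  5:38  6:281  7:365
  8:1074  9:124  10:1444  11:664  12:518  13:756  14:1374  15:1464
  16:197  17:1325  18:355  19:473  20:555  21:810  22:280  23:138
  24:1284  25:1062  26:738  27:626  28:237  29:391  30:300  31:1340
  32:422  33:661  34:1506  35:1386  36:850  37:1015  38:83  39:482
  40:929
Giant step factor: 227^(-41) ≡ 1652 (mod 1669).
Scan 1461·1652^i mod 1669 for i = 0, 1, …:
  i=0: 1461   i=1: 198   i=2: 1641   i=3: 476
  i=4: 253   i=5: 706
Match at i=5, j=4: x = 5·41 + 4 = 209.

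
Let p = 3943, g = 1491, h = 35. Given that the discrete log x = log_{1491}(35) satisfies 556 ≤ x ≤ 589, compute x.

570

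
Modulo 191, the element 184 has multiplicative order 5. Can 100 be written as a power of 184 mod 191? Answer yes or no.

no

⟨184⟩ has order 5; its elements mod 191 are {1, 39, 49, 109, 184}.
100 is not in this set.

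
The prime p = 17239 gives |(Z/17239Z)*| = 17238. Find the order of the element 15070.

The order of 15070 must divide p − 1 = 17238 = 2 · 3 · 13^2 · 17.
Divisors: 1, 2, 3, 6, 13, 17, 26, 34, 39, 51, 78, 102, 169, 221, 338, 442, 507, 663, 1014, 1326, 2873, 5746, 8619, 17238.
Check each in increasing order: 15070^1 ≡ 15070;  15070^2 ≡ 15553;  15070^3 ≡ 2266;  15070^6 ≡ 14773;  15070^13 ≡ 14228;  15070^17 ≡ 3510;  15070^26 ≡ 15646;  15070^34 ≡ 11454;  15070^39 ≡ 4081;  15070^51 ≡ 2192;  15070^78 ≡ 1687;  15070^102 ≡ 12422;  15070^169 ≡ 1178;  15070^221 ≡ 4488;  15070^338 ≡ 8564;  15070^442 ≡ 6992;  15070^507 ≡ 3577;  15070^663 ≡ 5116;  15070^1014 ≡ 3591;  15070^1326 ≡ 4654;  15070^2873 ≡ 15176;  15070^5746 ≡ 15175;  15070^8619 ≡ 17238;  15070^17238 ≡ 1.
Smallest exponent giving 1 is 17238.

17238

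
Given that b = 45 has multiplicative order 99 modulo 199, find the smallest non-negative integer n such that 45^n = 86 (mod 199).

82

Baby-step giant-step with m = ceil(sqrt(99)) = 10.
Baby table (45^j mod 199 for j=0..9):
  0:1  1:45  2:35  3:182  4:31  5:2  6:90  7:70
  8:165  9:62
Giant step factor: 45^(-10) ≡ 50 (mod 199).
Scan 86·50^i mod 199 for i = 0, 1, …:
  i=0: 86   i=1: 121   i=2: 80   i=3: 20
  i=4: 5   i=5: 51   i=6: 162   i=7: 140
  i=8: 35
Match at i=8, j=2: n = 8·10 + 2 = 82.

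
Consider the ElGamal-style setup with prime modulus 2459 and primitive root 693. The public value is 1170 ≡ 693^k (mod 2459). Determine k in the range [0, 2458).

1944

Baby-step giant-step with m = ceil(sqrt(2458)) = 50.
Baby table (693^j mod 2459 for j=0..49):
  0:1  1:693  2:744  3:1661  4:261  5:1366  6:2382  7:737
  8:1728  9:2430  10:2034  11:555  12:1011  13:2267  14:2189  15:2233
  16:758  17:1527  18:841  19:30  20:1118  21:189  22:650  23:453
  24:1636  25:149  26:2438  27:201  28:1589  29:2004  30:1896  31:822
  32:1617  33:1736  34:597  35:609  36:1548  37:640  38:900  39:1573
  40:752  41:2287  42:1295  43:2359  44:2011  45:1829  46:1112  47:949
  48:1104  49:323
Giant step factor: 693^(-50) ≡ 1089 (mod 2459).
Scan 1170·1089^i mod 2459 for i = 0, 1, …:
  i=0: 1170   i=1: 368   i=2: 2394   i=3: 526
  i=4: 2326   i=5: 244   i=6: 144   i=7: 1899
  i=8: 2451   i=9: 1124     …   i=37: 607
  i=38: 2011
Match at i=38, j=44: k = 38·50 + 44 = 1944.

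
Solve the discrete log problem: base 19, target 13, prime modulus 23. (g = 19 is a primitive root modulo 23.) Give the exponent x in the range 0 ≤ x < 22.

20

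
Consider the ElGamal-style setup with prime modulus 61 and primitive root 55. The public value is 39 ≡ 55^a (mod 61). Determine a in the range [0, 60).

Baby-step giant-step with m = ceil(sqrt(60)) = 8.
Baby table (55^j mod 61 for j=0..7):
  0:1  1:55  2:36  3:28  4:15  5:32  6:52  7:54
Giant step factor: 55^(-8) ≡ 16 (mod 61).
Scan 39·16^i mod 61 for i = 0, 1, …:
  i=0: 39   i=1: 14   i=2: 41   i=3: 46
  i=4: 4   i=5: 3   i=6: 48   i=7: 36
Match at i=7, j=2: a = 7·8 + 2 = 58.

58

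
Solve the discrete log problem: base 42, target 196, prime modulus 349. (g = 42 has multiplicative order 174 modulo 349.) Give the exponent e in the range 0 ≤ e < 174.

94

Baby-step giant-step with m = ceil(sqrt(174)) = 14.
Baby table (42^j mod 349 for j=0..13):
  0:1  1:42  2:19  3:100  4:12  5:155  6:228  7:153
  8:144  9:115  10:293  11:91  12:332  13:333
Giant step factor: 42^(-14) ≡ 94 (mod 349).
Scan 196·94^i mod 349 for i = 0, 1, …:
  i=0: 196   i=1: 276   i=2: 118   i=3: 273
  i=4: 185   i=5: 289   i=6: 293
Match at i=6, j=10: e = 6·14 + 10 = 94.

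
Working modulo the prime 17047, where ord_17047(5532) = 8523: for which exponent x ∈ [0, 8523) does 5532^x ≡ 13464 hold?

Baby-step giant-step with m = ceil(sqrt(8523)) = 93.
Baby table (5532^j mod 17047 for j=0..92):
  0:1  1:5532  2:3659  3:6799  4:6386  5:5968  6:11984  7:16752
  8:4572  9:11603  10:5841  11:8347  12:12328  13:10496  14:1790  15:15020
  16:3562  17:15699  18:9450  19:11298  20:6234  21:407  22:1320  23:6124
  24:5579  25:7958  26:8302  27:2046  28:16311  29:2681  30:402  31:7754
  32:4876  33:5678  34:10122  35:12556  36:10314  37:739  38:13915  39:10575
  40:12643  41:14282  42:12226  43:8783  44:3606  45:3402  46:17023  47:3608
  48:14466  49:7294  50:159  51:10191  52:2183  53:7080  54:9601  55:11327
  56:13239  57:4236  58:10974  59:3801  60:8181  61:14554  62:16794  63:15305
  64:11858  65:1600  66:3807  67:7279  68:2414  69:6447  70:2480  71:13572
  72:5316  73:2037  74:617  75:3844  76:7399  77:1421  78:2305  79:104
  80:12777  81:5502  82:8169  83:16358  84:6980  85:1905  86:3414  87:15219
  88:13422  89:10819  90:15738  91:3587  92:576
Giant step factor: 5532^(-93) ≡ 10188 (mod 17047).
Scan 13464·10188^i mod 17047 for i = 0, 1, …:
  i=0: 13464   i=1: 11070   i=2: 15255   i=3: 441
  i=4: 9547   i=5: 11701   i=6: 117   i=7: 15753
  i=8: 11106   i=9: 6989     …   i=34: 11058
  i=35: 12328
Match at i=35, j=12: x = 35·93 + 12 = 3267.

3267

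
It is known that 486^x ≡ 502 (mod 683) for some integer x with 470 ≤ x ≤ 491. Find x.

Compute 486^470 mod 683 = 451, then multiply by 486 repeatedly:
  486^470=451  486^471=626  486^472=301  486^473=124  486^474=160
  486^475=581  486^476=287  486^477=150  486^478=502
Found 502 at exponent 478.

478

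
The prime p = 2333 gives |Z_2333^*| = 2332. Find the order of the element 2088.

2332

The order of 2088 must divide p − 1 = 2332 = 2^2 · 11 · 53.
Divisors: 1, 2, 4, 11, 22, 44, 53, 106, 212, 583, 1166, 2332.
Check each in increasing order: 2088^1 ≡ 2088;  2088^2 ≡ 1700;  2088^4 ≡ 1746;  2088^11 ≡ 1715;  2088^22 ≡ 1645;  2088^44 ≡ 2078;  2088^53 ≡ 326;  2088^106 ≡ 1291;  2088^212 ≡ 919;  2088^583 ≡ 2225;  2088^1166 ≡ 2332;  2088^2332 ≡ 1.
Smallest exponent giving 1 is 2332.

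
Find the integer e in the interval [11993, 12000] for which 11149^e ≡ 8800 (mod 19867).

Compute 11149^11993 mod 19867 = 9716, then multiply by 11149 repeatedly:
  11149^11993=9716  11149^11994=8800
Found 8800 at exponent 11994.

11994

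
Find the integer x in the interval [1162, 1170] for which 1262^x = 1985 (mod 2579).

1163

Compute 1262^1162 mod 2579 = 1569, then multiply by 1262 repeatedly:
  1262^1162=1569  1262^1163=1985
Found 1985 at exponent 1163.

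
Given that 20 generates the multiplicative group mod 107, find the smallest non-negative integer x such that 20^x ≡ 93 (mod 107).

Baby-step giant-step with m = ceil(sqrt(106)) = 11.
Baby table (20^j mod 107 for j=0..10):
  0:1  1:20  2:79  3:82  4:35  5:58  6:90  7:88
  8:48  9:104  10:47
Giant step factor: 20^(-11) ≡ 93 (mod 107).
Scan 93·93^i mod 107 for i = 0, 1, …:
  i=0: 93   i=1: 89   i=2: 38   i=3: 3
  i=4: 65   i=5: 53   i=6: 7   i=7: 9
  i=8: 88
Match at i=8, j=7: x = 8·11 + 7 = 95.

95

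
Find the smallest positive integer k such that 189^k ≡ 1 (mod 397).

396

The order of 189 must divide p − 1 = 396 = 2^2 · 3^2 · 11.
Divisors: 1, 2, 3, 4, 6, 9, 11, 12, 18, 22, 33, 36, 44, 66, 99, 132, 198, 396.
Check each in increasing order: 189^1 ≡ 189;  189^2 ≡ 388;  189^3 ≡ 284;  189^4 ≡ 81;  189^6 ≡ 65;  189^9 ≡ 198;  189^11 ≡ 203;  189^12 ≡ 255;  189^18 ≡ 298;  189^22 ≡ 318;  189^33 ≡ 240;  189^36 ≡ 273;  189^44 ≡ 286;  189^66 ≡ 35;  189^99 ≡ 63;  189^132 ≡ 34;  189^198 ≡ 396;  189^396 ≡ 1.
Smallest exponent giving 1 is 396.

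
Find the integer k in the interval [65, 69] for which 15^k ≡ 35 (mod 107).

66

Compute 15^65 mod 107 = 38, then multiply by 15 repeatedly:
  15^65=38  15^66=35
Found 35 at exponent 66.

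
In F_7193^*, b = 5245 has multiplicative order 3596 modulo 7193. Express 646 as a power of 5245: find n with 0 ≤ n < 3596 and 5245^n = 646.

Baby-step giant-step with m = ceil(sqrt(3596)) = 60.
Baby table (5245^j mod 7193 for j=0..59):
  0:1  1:5245  2:3993  3:4462  4:4361  5:6898  6:6413  7:1717
  8:29  9:1052  10:709  11:7117  12:4188  13:5831  14:6152  15:6635
  16:841  17:1736  18:6175  19:4989  20:6364  21:3660  22:5776  23:5397
  24:2810  25:7186  26:6443  27:821  28:4731  29:5438  30:2065  31:5460
  32:2367  33:6990  34:7022  35:2230  36:532  37:6649  38:2341  39:94
  40:3906  41:1306  42:2234  43:7126  44:1042  45:5803  46:3152  47:2726
  48:5379  49:1909  50:49  51:5250  52:1446  53:2848  54:5092  55:7124
  56:4938  57:5010  58:1421  59:1197
Giant step factor: 5245^(-60) ≡ 4049 (mod 7193).
Scan 646·4049^i mod 7193 for i = 0, 1, …:
  i=0: 646   i=1: 4595   i=2: 4057   i=3: 5174
  i=4: 3510   i=5: 5815   i=6: 2246   i=7: 2102
  i=8: 1679   i=9: 886     …   i=45: 4593
  i=46: 3152
Match at i=46, j=46: n = 46·60 + 46 = 2806.

2806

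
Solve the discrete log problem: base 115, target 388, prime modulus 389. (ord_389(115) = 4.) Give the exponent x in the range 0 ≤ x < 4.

Successive powers of 115 modulo 389:
  115^0=1  115^1=115  115^2=388
So 115^2 ≡ 388 (mod 389), giving x = 2.

2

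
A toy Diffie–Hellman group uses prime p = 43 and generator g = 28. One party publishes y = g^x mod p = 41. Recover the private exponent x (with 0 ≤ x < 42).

Successive powers of 28 modulo 43:
  28^0=1  28^1=28  28^2=10  28^3=22  28^4=14  28^5=5
  28^6=11  28^7=7  28^8=24  28^9=27  28^10=25  28^11=12
  28^12=35  28^13=34  28^14=6  28^15=39  28^16=17  28^17=3
  28^18=41
So 28^18 ≡ 41 (mod 43), giving x = 18.

18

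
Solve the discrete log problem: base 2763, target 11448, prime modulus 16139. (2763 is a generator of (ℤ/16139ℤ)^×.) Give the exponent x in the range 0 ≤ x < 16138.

Baby-step giant-step with m = ceil(sqrt(16138)) = 128.
Baby table (2763^j mod 16139 for j=0..127):
  0:1  1:2763  2:422  3:3978  4:555  5:260  6:8264  7:12886
  8:1384  9:15188  10:3044  11:2153  12:9587  13:4782  14:10964  15:629
  16:11054  17:7214  18:617  19:10176  20:2150  21:1298  22:3516  23:15169
  24:15103  25:10274  26:14700  27:10376  28:6024  29:5003  30:8305  31:13196
  32:2547  33:757  34:9660  35:12813  36:9492  37:521  38:3152  39:10055
  40:6746  41:14792  42:6348  43:12570  44:15921  45:10948  46:4838  47:4302
  48:8122  49:7876  50:6016  51:15177  52:4929  53:13650  54:14246  55:14816
  56:8104  57:6559  58:14559  59:8129  60:11078  61:8970  62:10745  63:8814
  64:15470  65:7538  66:8184  67:1653  68:16041  69:3589  70:7061  71:13631
  72:10166  73:6798  74:13217  75:12153  76:9619  77:12503  78:8329  79:14952
  80:12675  81:15534  82:6841  83:2914  84:14160  85:3144  86:4090  87:3370
  88:15246  89:1908  90:10490  91:14365  92:4694  93:9905  94:11910  95:16048
  96:6791  97:10015  98:9199  99:14051  100:8618  101:6509  102:5521  103:3168
  104:5846  105:13498  106:13884  107:15228  108:591  109:2894  110:7317  111:10843
  112:5225  113:8409  114:10046  115:14157  116:10994  117:2824  118:7575  119:13581
  120:1128  121:1837  122:7985  123:542  124:12758  125:2778  126:9589  127:10308
Giant step factor: 2763^(-128) ≡ 7300 (mod 16139).
Scan 11448·7300^i mod 16139 for i = 0, 1, …:
  i=0: 11448   i=1: 2658   i=2: 4322   i=3: 14994
  i=4: 1502   i=5: 6219   i=6: 15832   i=7: 2221
  i=8: 9744   i=9: 6627     …   i=45: 2282
  i=46: 3152
Match at i=46, j=38: x = 46·128 + 38 = 5926.

5926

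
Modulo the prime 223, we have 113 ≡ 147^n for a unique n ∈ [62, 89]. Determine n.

85

Compute 147^62 mod 223 = 29, then multiply by 147 repeatedly:
  147^62=29  147^63=26  147^64=31  147^65=97  147^66=210
  147^67=96  147^68=63  147^69=118  147^70=175  147^71=80
  147^72=164  147^73=24  147^74=183  147^75=141  147^76=211
  147^77=20  147^78=41  147^79=6  147^80=213  147^81=91
  147^82=220  147^83=5  147^84=66  147^85=113
Found 113 at exponent 85.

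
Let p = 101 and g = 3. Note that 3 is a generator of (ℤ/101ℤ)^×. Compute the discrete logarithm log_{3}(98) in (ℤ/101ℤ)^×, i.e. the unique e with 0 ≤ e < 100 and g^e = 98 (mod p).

Baby-step giant-step with m = ceil(sqrt(100)) = 10.
Baby table (3^j mod 101 for j=0..9):
  0:1  1:3  2:9  3:27  4:81  5:41  6:22  7:66
  8:97  9:89
Giant step factor: 3^(-10) ≡ 14 (mod 101).
Scan 98·14^i mod 101 for i = 0, 1, …:
  i=0: 98   i=1: 59   i=2: 18   i=3: 50
  i=4: 94   i=5: 3
Match at i=5, j=1: e = 5·10 + 1 = 51.

51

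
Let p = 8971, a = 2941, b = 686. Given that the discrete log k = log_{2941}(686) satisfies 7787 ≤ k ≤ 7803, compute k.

7798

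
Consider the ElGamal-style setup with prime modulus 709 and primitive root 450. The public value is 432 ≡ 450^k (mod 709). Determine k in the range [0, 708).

Baby-step giant-step with m = ceil(sqrt(708)) = 27.
Baby table (450^j mod 709 for j=0..26):
  0:1  1:450  2:435  3:66  4:631  5:350  6:102  7:524
  8:412  9:351  10:552  11:250  12:478  13:273  14:193  15:352
  16:293  17:685  18:544  19:195  20:543  21:454  22:108  23:388
  24:186  25:38  26:84
Giant step factor: 450^(-27) ≡ 124 (mod 709).
Scan 432·124^i mod 709 for i = 0, 1, …:
  i=0: 432   i=1: 393   i=2: 520   i=3: 670
  i=4: 127   i=5: 150   i=6: 166   i=7: 23
  i=8: 16   i=9: 566     …   i=18: 26
  i=19: 388
Match at i=19, j=23: k = 19·27 + 23 = 536.

536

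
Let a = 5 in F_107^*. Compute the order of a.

The order of 5 must divide p − 1 = 106 = 2 · 53.
Divisors: 1, 2, 53, 106.
Check each in increasing order: 5^1 ≡ 5;  5^2 ≡ 25;  5^53 ≡ 106;  5^106 ≡ 1.
Smallest exponent giving 1 is 106.

106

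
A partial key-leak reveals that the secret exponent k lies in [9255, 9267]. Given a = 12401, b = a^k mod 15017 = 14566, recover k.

9258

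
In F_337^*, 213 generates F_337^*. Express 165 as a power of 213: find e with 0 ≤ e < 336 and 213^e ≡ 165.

14

Baby-step giant-step with m = ceil(sqrt(336)) = 19.
Baby table (213^j mod 337 for j=0..18):
  0:1  1:213  2:211  3:122  4:37  5:130  6:56  7:133
  8:21  9:92  10:50  11:203  12:103  13:34  14:165  15:97
  16:104  17:247  18:39
Giant step factor: 213^(-19) ≡ 317 (mod 337).
Scan 165·317^i mod 337 for i = 0, 1, …:
  i=0: 165
Match at i=0, j=14: e = 0·19 + 14 = 14.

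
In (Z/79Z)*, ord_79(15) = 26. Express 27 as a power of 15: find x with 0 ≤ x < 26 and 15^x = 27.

Successive powers of 15 modulo 79:
  15^0=1  15^1=15  15^2=67  15^3=57  15^4=65  15^5=27
So 15^5 ≡ 27 (mod 79), giving x = 5.

5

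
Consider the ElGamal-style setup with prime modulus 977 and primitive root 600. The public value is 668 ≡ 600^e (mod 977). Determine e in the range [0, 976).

Baby-step giant-step with m = ceil(sqrt(976)) = 32.
Baby table (600^j mod 977 for j=0..31):
  0:1  1:600  2:464  3:932  4:356  5:614  6:71  7:589
  8:703  9:713  10:851  11:606  12:156  13:785  14:86  15:796
  16:824  17:38  18:329  19:46  20:244  21:827  22:861  23:744
  24:888  25:335  26:715  27:97  28:557  29:66  30:520  31:337
Giant step factor: 600^(-32) ≡ 501 (mod 977).
Scan 668·501^i mod 977 for i = 0, 1, …:
  i=0: 668   i=1: 534   i=2: 813   i=3: 881
  i=4: 754   i=5: 632   i=6: 84   i=7: 73
  i=8: 424   i=9: 415   i=10: 791   i=11: 606
Match at i=11, j=11: e = 11·32 + 11 = 363.

363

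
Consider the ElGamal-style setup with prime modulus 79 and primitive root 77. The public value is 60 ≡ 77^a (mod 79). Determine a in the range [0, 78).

47

Baby-step giant-step with m = ceil(sqrt(78)) = 9.
Baby table (77^j mod 79 for j=0..8):
  0:1  1:77  2:4  3:71  4:16  5:47  6:64  7:30
  8:19
Giant step factor: 77^(-9) ≡ 27 (mod 79).
Scan 60·27^i mod 79 for i = 0, 1, …:
  i=0: 60   i=1: 40   i=2: 53   i=3: 9
  i=4: 6   i=5: 4
Match at i=5, j=2: a = 5·9 + 2 = 47.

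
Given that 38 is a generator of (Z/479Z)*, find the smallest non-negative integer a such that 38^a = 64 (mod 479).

296

Baby-step giant-step with m = ceil(sqrt(478)) = 22.
Baby table (38^j mod 479 for j=0..21):
  0:1  1:38  2:7  3:266  4:49  5:425  6:343  7:101
  8:6  9:228  10:42  11:159  12:294  13:155  14:142  15:127
  16:36  17:410  18:252  19:475  20:327  21:451
Giant step factor: 38^(-22) ≡ 122 (mod 479).
Scan 64·122^i mod 479 for i = 0, 1, …:
  i=0: 64   i=1: 144   i=2: 324   i=3: 250
  i=4: 323   i=5: 128   i=6: 288   i=7: 169
  i=8: 21   i=9: 167   i=10: 256   i=11: 97
  i=12: 338   i=13: 42
Match at i=13, j=10: a = 13·22 + 10 = 296.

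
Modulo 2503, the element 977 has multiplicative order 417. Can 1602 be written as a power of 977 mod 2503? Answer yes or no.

1602 ∈ ⟨977⟩ iff 1602^417 ≡ 1 (mod 2503), since |⟨977⟩| = 417.
1602^417 mod 2503 = 1.
Since 1 = 1, 1602 lies in the subgroup.

yes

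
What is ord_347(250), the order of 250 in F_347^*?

173

The order of 250 must divide p − 1 = 346 = 2 · 173.
Divisors: 1, 2, 173, 346.
Check each in increasing order: 250^1 ≡ 250;  250^2 ≡ 40;  250^173 ≡ 1.
Smallest exponent giving 1 is 173.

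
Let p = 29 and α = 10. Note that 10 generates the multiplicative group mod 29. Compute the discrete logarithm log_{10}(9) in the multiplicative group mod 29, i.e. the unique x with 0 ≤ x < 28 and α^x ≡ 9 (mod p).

Successive powers of 10 modulo 29:
  10^0=1  10^1=10  10^2=13  10^3=14  10^4=24  10^5=8
  10^6=22  10^7=17  10^8=25  10^9=18  10^10=6  10^11=2
  10^12=20  10^13=26  10^14=28  10^15=19  10^16=16  10^17=15
  10^18=5  10^19=21  10^20=7  10^21=12  10^22=4  10^23=11
  10^24=23  10^25=27  10^26=9
So 10^26 ≡ 9 (mod 29), giving x = 26.

26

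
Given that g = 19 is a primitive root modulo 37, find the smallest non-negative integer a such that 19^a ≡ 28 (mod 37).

Successive powers of 19 modulo 37:
  19^0=1  19^1=19  19^2=28
So 19^2 ≡ 28 (mod 37), giving a = 2.

2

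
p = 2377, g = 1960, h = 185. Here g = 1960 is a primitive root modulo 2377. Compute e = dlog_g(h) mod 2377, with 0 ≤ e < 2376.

Baby-step giant-step with m = ceil(sqrt(2376)) = 49.
Baby table (1960^j mod 2377 for j=0..48):
  0:1  1:1960  2:368  3:1049  4:2312  5:958  6:2227  7:748
  8:1848  9:1909  10:242  11:1297  12:1107  13:1896  14:909  15:1267
  16:1732  17:364  18:340  19:840  20:1516  21:110  22:1670  23:71
  24:1294  25:2358  26:792  27:139  28:1462  29:1235  30:814  31:473
  32:50  33:543  34:1761  35:156  36:1504  37:360  38:2008  39:1745
  40:2074  41:370  42:215  43:671  44:679  45:2097  46:287  47:1548
  48:1028
Giant step factor: 1960^(-49) ≡ 2310 (mod 2377).
Scan 185·2310^i mod 2377 for i = 0, 1, …:
  i=0: 185   i=1: 1867   i=2: 892   i=3: 2038
  i=4: 1320   i=5: 1886   i=6: 1996   i=7: 1757
  i=8: 1131   i=9: 287
Match at i=9, j=46: e = 9·49 + 46 = 487.

487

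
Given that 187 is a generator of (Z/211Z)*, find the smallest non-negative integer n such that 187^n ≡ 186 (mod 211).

Baby-step giant-step with m = ceil(sqrt(210)) = 15.
Baby table (187^j mod 211 for j=0..14):
  0:1  1:187  2:154  3:102  4:84  5:94  6:65  7:128
  8:93  9:89  10:185  11:202  12:5  13:91  14:137
Giant step factor: 187^(-15) ≡ 12 (mod 211).
Scan 186·12^i mod 211 for i = 0, 1, …:
  i=0: 186   i=1: 122   i=2: 198   i=3: 55
  i=4: 27   i=5: 113   i=6: 90   i=7: 25
  i=8: 89
Match at i=8, j=9: n = 8·15 + 9 = 129.

129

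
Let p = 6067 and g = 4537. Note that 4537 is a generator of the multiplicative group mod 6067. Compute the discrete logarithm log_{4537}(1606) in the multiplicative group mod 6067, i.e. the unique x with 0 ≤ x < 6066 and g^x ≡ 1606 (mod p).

1901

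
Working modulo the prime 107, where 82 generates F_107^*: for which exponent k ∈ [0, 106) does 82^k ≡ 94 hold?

Baby-step giant-step with m = ceil(sqrt(106)) = 11.
Baby table (82^j mod 107 for j=0..10):
  0:1  1:82  2:90  3:104  4:75  5:51  6:9  7:96
  8:61  9:80  10:33
Giant step factor: 82^(-11) ≡ 38 (mod 107).
Scan 94·38^i mod 107 for i = 0, 1, …:
  i=0: 94   i=1: 41   i=2: 60   i=3: 33
Match at i=3, j=10: k = 3·11 + 10 = 43.

43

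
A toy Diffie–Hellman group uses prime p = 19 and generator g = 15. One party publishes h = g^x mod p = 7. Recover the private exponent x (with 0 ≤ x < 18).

12

Successive powers of 15 modulo 19:
  15^0=1  15^1=15  15^2=16  15^3=12  15^4=9  15^5=2
  15^6=11  15^7=13  15^8=5  15^9=18  15^10=4  15^11=3
  15^12=7
So 15^12 ≡ 7 (mod 19), giving x = 12.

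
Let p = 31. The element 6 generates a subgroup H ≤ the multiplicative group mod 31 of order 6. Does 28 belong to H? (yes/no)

no

28 ∈ ⟨6⟩ iff 28^6 ≡ 1 (mod 31), since |⟨6⟩| = 6.
28^6 mod 31 = 16.
Since 16 ≠ 1, 28 does not lie in the subgroup.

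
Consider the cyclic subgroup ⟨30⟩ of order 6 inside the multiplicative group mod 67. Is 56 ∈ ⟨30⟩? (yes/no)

no

⟨30⟩ has order 6; its elements mod 67 are {1, 29, 30, 37, 38, 66}.
56 is not in this set.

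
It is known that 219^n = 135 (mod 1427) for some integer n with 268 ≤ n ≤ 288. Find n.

Compute 219^268 mod 1427 = 811, then multiply by 219 repeatedly:
  219^268=811  219^269=661  219^270=632  219^271=1416  219^272=445
  219^273=419  219^274=433  219^275=645  219^276=1409  219^277=339
  219^278=37  219^279=968  219^280=796  219^281=230  219^282=425
  219^283=320  219^284=157  219^285=135
Found 135 at exponent 285.

285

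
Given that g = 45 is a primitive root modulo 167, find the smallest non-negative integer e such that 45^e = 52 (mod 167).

109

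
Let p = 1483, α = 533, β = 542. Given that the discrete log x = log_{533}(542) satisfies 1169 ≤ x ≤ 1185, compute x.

1170

Compute 533^1169 mod 1483 = 193, then multiply by 533 repeatedly:
  533^1169=193  533^1170=542
Found 542 at exponent 1170.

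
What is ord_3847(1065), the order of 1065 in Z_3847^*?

1923

The order of 1065 must divide p − 1 = 3846 = 2 · 3 · 641.
Divisors: 1, 2, 3, 6, 641, 1282, 1923, 3846.
Check each in increasing order: 1065^1 ≡ 1065;  1065^2 ≡ 3207;  1065^3 ≡ 3166;  1065^6 ≡ 2121;  1065^641 ≡ 1892;  1065^1282 ≡ 1954;  1065^1923 ≡ 1.
Smallest exponent giving 1 is 1923.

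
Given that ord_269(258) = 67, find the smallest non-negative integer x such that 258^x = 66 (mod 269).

51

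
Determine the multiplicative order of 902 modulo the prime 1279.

The order of 902 must divide p − 1 = 1278 = 2 · 3^2 · 71.
Divisors: 1, 2, 3, 6, 9, 18, 71, 142, 213, 426, 639, 1278.
Check each in increasing order: 902^1 ≡ 902;  902^2 ≡ 160;  902^3 ≡ 1072;  902^6 ≡ 642;  902^9 ≡ 122;  902^18 ≡ 815;  902^71 ≡ 775;  902^142 ≡ 774;  902^213 ≡ 1278;  902^426 ≡ 1.
Smallest exponent giving 1 is 426.

426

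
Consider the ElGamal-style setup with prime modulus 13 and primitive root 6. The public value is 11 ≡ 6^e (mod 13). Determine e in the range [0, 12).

11

Successive powers of 6 modulo 13:
  6^0=1  6^1=6  6^2=10  6^3=8  6^4=9  6^5=2
  6^6=12  6^7=7  6^8=3  6^9=5  6^10=4  6^11=11
So 6^11 ≡ 11 (mod 13), giving e = 11.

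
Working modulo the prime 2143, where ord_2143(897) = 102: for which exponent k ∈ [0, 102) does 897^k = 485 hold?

Baby-step giant-step with m = ceil(sqrt(102)) = 11.
Baby table (897^j mod 2143 for j=0..10):
  0:1  1:897  2:984  3:1875  4:1763  5:2020  6:1105  7:1119
  8:819  9:1737  10:128
Giant step factor: 897^(-11) ≡ 1010 (mod 2143).
Scan 485·1010^i mod 2143 for i = 0, 1, …:
  i=0: 485   i=1: 1246   i=2: 519   i=3: 1298
  i=4: 1607   i=5: 819
Match at i=5, j=8: k = 5·11 + 8 = 63.

63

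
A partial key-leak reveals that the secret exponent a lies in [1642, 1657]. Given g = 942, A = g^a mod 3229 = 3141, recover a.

1652

Compute 942^1642 mod 3229 = 1262, then multiply by 942 repeatedly:
  942^1642=1262  942^1643=532  942^1644=649  942^1645=1077  942^1646=628
  942^1647=669  942^1648=543  942^1649=1324  942^1650=814  942^1651=1515
  942^1652=3141
Found 3141 at exponent 1652.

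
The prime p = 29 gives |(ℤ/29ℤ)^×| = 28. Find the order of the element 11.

The order of 11 must divide p − 1 = 28 = 2^2 · 7.
Divisors: 1, 2, 4, 7, 14, 28.
Check each in increasing order: 11^1 ≡ 11;  11^2 ≡ 5;  11^4 ≡ 25;  11^7 ≡ 12;  11^14 ≡ 28;  11^28 ≡ 1.
Smallest exponent giving 1 is 28.

28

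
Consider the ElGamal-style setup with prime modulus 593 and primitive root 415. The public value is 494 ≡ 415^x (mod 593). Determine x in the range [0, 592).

Baby-step giant-step with m = ceil(sqrt(592)) = 25.
Baby table (415^j mod 593 for j=0..24):
  0:1  1:415  2:255  3:271  4:388  5:317  6:502  7:187
  8:515  9:245  10:272  11:210  12:572  13:180  14:575  15:239
  16:154  17:459  18:132  19:224  20:452  21:192  22:218  23:334
  24:441
Giant step factor: 415^(-25) ≡ 398 (mod 593).
Scan 494·398^i mod 593 for i = 0, 1, …:
  i=0: 494   i=1: 329   i=2: 482   i=3: 297
  i=4: 199   i=5: 333   i=6: 295   i=7: 589
  i=8: 187
Match at i=8, j=7: x = 8·25 + 7 = 207.

207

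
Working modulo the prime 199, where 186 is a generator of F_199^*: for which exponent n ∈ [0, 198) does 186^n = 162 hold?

110

Baby-step giant-step with m = ceil(sqrt(198)) = 15.
Baby table (186^j mod 199 for j=0..14):
  0:1  1:186  2:169  3:191  4:104  5:41  6:64  7:163
  8:70  9:85  10:89  11:37  12:116  13:84  14:102
Giant step factor: 186^(-15) ≡ 101 (mod 199).
Scan 162·101^i mod 199 for i = 0, 1, …:
  i=0: 162   i=1: 44   i=2: 66   i=3: 99
  i=4: 49   i=5: 173   i=6: 160   i=7: 41
Match at i=7, j=5: n = 7·15 + 5 = 110.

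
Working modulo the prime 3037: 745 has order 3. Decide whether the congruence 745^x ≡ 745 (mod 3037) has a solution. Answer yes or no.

⟨745⟩ has order 3; its elements mod 3037 are {1, 745, 2291}.
745 is in this set.

yes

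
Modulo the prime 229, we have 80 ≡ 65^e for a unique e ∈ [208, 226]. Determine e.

214

Compute 65^208 mod 229 = 55, then multiply by 65 repeatedly:
  65^208=55  65^209=140  65^210=169  65^211=222  65^212=3
  65^213=195  65^214=80
Found 80 at exponent 214.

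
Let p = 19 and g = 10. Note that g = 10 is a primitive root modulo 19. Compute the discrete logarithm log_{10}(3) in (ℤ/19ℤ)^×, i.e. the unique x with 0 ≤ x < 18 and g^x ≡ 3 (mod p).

Successive powers of 10 modulo 19:
  10^0=1  10^1=10  10^2=5  10^3=12  10^4=6  10^5=3
So 10^5 ≡ 3 (mod 19), giving x = 5.

5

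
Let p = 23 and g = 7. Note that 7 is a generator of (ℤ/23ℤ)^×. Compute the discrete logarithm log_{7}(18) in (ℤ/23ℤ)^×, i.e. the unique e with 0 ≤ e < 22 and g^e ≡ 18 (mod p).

Successive powers of 7 modulo 23:
  7^0=1  7^1=7  7^2=3  7^3=21  7^4=9  7^5=17
  7^6=4  7^7=5  7^8=12  7^9=15  7^10=13  7^11=22
  7^12=16  7^13=20  7^14=2  7^15=14  7^16=6  7^17=19
  7^18=18
So 7^18 ≡ 18 (mod 23), giving e = 18.

18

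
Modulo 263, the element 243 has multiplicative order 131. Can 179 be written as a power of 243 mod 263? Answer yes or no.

yes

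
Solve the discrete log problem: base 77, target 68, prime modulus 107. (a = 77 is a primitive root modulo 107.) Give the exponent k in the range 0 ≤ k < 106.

Successive powers of 77 modulo 107:
  77^0=1  77^1=77  77^2=44  77^3=71  77^4=10  77^5=21
  77^6=12  77^7=68
So 77^7 ≡ 68 (mod 107), giving k = 7.

7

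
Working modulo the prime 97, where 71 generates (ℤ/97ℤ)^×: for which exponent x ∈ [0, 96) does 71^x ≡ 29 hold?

71

Baby-step giant-step with m = ceil(sqrt(96)) = 10.
Baby table (71^j mod 97 for j=0..9):
  0:1  1:71  2:94  3:78  4:9  5:57  6:70  7:23
  8:81  9:28
Giant step factor: 71^(-10) ≡ 95 (mod 97).
Scan 29·95^i mod 97 for i = 0, 1, …:
  i=0: 29   i=1: 39   i=2: 19   i=3: 59
  i=4: 76   i=5: 42   i=6: 13   i=7: 71
Match at i=7, j=1: x = 7·10 + 1 = 71.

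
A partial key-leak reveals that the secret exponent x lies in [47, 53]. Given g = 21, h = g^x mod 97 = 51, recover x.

Compute 21^47 mod 97 = 60, then multiply by 21 repeatedly:
  21^47=60  21^48=96  21^49=76  21^50=44  21^51=51
Found 51 at exponent 51.

51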